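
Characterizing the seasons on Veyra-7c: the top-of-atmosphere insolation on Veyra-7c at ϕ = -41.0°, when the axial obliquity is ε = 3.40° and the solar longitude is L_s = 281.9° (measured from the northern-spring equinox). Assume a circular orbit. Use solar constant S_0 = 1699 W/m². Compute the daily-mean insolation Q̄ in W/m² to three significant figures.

Q̄ ≈ 440 W/m²

Solar declination: sin δ = sin ε · sin L_s = sin 3.40° × sin 281.9° = -0.05803, so δ = -3.327°.
cos h₀ = −tan(-41.0°) tan(-3.327°) = -0.0505, h₀ = 1.6213 rad.
Bracket: h₀ sin ϕ sin δ + cos ϕ cos δ sin h₀ = 1.6213×-0.65606×-0.05803 + 0.75471×0.99831×0.99872 = 0.061725 + 0.752470 = 0.814195.
Q̄ = (S_0/π) × [bracket] = (1699/π) × 0.814195 = 440.3 W/m².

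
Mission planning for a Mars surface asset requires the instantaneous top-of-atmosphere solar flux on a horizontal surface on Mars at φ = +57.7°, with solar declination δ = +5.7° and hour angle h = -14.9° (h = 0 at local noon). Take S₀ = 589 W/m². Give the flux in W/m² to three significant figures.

cos θ_z = sin φ sin δ + cos φ cos δ cos h = 0.083951 + 0.513832 = 0.597783.
Flux = S₀ · cos θ_z = 589 × 0.597783 = 352.1 W/m².

352 W/m²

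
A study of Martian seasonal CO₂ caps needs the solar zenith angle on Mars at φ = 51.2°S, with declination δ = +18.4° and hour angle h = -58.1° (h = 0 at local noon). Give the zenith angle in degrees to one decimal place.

cos θ_z = sin φ sin δ + cos φ cos δ cos h = -0.245997 + 0.314193 = 0.068196.
θ_z = arccos(0.068196) = 86.1°.

θ_z = 86.1°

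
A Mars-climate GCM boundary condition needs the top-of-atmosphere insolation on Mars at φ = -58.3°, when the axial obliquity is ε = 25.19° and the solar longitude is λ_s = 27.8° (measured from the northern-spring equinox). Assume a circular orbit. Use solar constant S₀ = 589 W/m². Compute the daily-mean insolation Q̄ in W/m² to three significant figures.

Solar declination: sin δ = sin ε · sin λ_s = sin 25.19° × sin 27.8° = 0.19850, so δ = +11.449°.
cos H₀ = −tan(-58.3°) tan(+11.449°) = 0.3279, H₀ = 1.2367 rad.
Bracket: H₀ sin φ sin δ + cos φ cos δ sin H₀ = 1.2367×-0.85081×0.19850 + 0.52547×0.98010×0.94470 = -0.208861 + 0.486533 = 0.277672.
Q̄ = (S₀/π) × [bracket] = (589/π) × 0.277672 = 52.06 W/m².

Q̄ ≈ 52.1 W/m²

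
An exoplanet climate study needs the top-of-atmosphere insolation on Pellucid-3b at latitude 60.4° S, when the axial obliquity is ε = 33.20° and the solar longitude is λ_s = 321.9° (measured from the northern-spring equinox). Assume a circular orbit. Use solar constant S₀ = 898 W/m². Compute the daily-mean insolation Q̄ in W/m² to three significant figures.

Q̄ ≈ 292 W/m²

Solar declination: sin δ = sin ε · sin λ_s = sin 33.20° × sin 321.9° = -0.33787, so δ = -19.747°.
cos H₀ = −tan(-60.4°) tan(-19.747°) = -0.6319, H₀ = 2.2548 rad.
Bracket: H₀ sin φ sin δ + cos φ cos δ sin H₀ = 2.2548×-0.86949×-0.33787 + 0.49394×0.94119×0.77504 = 0.662403 + 0.360309 = 1.022712.
Q̄ = (S₀/π) × [bracket] = (898/π) × 1.022712 = 292.3 W/m².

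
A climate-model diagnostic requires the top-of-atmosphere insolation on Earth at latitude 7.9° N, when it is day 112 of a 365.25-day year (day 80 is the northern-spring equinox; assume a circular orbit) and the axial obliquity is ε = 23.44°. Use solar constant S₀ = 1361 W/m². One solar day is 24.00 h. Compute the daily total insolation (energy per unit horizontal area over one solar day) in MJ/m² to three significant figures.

Solar longitude: λ_s = 360° × (112 − 80)/365.25 = 31.540°.
sin δ = sin 23.44° × sin 31.540° = 0.20808, so δ = +12.010°.
cos H₀ = −tan(+7.9°) tan(+12.010°) = -0.0295, H₀ = 1.6003 rad.
Bracket: H₀ sin φ sin δ + cos φ cos δ sin H₀ = 1.6003×0.13744×0.20808 + 0.99051×0.97811×0.99956 = 0.045766 + 0.968401 = 1.014167.
Q̄ = (S₀/π) × [bracket] = (1361/π) × 1.014167 = 439.36 W/m².
Daily total = Q̄ × 24.00 h × 3600 s/h = 439.36 × 24.00 × 3600 / 10⁶ = 37.96 MJ/m².

38.0 MJ/m²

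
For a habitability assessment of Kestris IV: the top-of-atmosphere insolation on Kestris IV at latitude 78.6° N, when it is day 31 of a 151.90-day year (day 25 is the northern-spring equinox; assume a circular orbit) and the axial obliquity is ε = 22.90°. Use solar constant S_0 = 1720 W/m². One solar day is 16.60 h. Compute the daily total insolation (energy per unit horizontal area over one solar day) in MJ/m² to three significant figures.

12.0 MJ/m²

Solar longitude: L_s = 360° × (31 − 25)/151.90 = 14.220°.
sin δ = sin 22.90° × sin 14.220° = 0.09559, so δ = +5.485°.
cos h₀ = −tan(+78.6°) tan(+5.485°) = -0.4762, h₀ = 2.0672 rad.
Bracket: h₀ sin ϕ sin δ + cos ϕ cos δ sin h₀ = 2.0672×0.98027×0.09559 + 0.19766×0.99542×0.87932 = 0.193705 + 0.173010 = 0.366715.
Q̄ = (S_0/π) × [bracket] = (1720/π) × 0.366715 = 200.77 W/m².
Daily total = Q̄ × 16.60 h × 3600 s/h = 200.77 × 16.60 × 3600 / 10⁶ = 12.00 MJ/m².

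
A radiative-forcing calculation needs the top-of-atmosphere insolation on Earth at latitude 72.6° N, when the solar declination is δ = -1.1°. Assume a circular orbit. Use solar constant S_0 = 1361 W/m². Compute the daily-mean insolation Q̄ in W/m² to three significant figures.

cos h₀ = −tan(+72.6°) tan(-1.100°) = 0.0613, h₀ = 1.5095 rad.
Bracket: h₀ sin ϕ sin δ + cos ϕ cos δ sin h₀ = 1.5095×0.95424×-0.01920 + 0.29904×0.99982×0.99812 = -0.027656 + 0.298424 = 0.270768.
Q̄ = (S_0/π) × [bracket] = (1361/π) × 0.270768 = 117.3 W/m².

Q̄ ≈ 117 W/m²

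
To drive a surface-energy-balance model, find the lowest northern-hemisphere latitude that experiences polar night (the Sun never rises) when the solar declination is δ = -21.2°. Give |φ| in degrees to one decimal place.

|φ| = 68.8°

Polar night requires cos H₀ = −tan φ tan δ ≥ 1, i.e. tan φ tan δ ≤ −1.
The boundary is |tan φ| · |tan δ| = 1, so |φ| = 90° − |δ| = 90° − 21.2° = 68.8° in the northern hemisphere.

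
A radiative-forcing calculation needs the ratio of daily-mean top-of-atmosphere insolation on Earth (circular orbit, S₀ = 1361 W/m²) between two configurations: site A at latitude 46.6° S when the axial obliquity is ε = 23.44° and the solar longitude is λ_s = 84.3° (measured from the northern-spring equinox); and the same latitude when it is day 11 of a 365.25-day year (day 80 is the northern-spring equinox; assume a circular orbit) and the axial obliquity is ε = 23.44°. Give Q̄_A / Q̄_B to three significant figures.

Q̄_A / Q̄_B ≈ 0.220

— Configuration A (φ=-46.6°):
Solar declination: sin δ = sin ε · sin λ_s = sin 23.44° × sin 84.3° = 0.39582, so δ = +23.317°.
cos H₀ = −tan(-46.6°) tan(+23.317°) = 0.4558, H₀ = 1.0975 rad.
Bracket: H₀ sin φ sin δ + cos φ cos δ sin H₀ = 1.0975×-0.72657×0.39582 + 0.68709×0.91833×0.89008 = -0.315631 + 0.561619 = 0.245988.
Q̄ = (S₀/π) × [bracket] = (1361/π) × 0.245988 = 106.57 W/m².
— Configuration B (φ=-46.6°):
Solar longitude: λ_s = 360° × (11 − 80)/365.25 = -68.008°, i.e. -68.008° + 360° = 291.992°.
sin δ = sin 23.44° × sin 291.992° = -0.36884, so δ = -21.644°.
cos H₀ = −tan(-46.6°) tan(-21.644°) = -0.4196, H₀ = 2.0038 rad.
Bracket: H₀ sin φ sin δ + cos φ cos δ sin H₀ = 2.0038×-0.72657×-0.36884 + 0.68709×0.92949×0.90770 = 0.536995 + 0.579697 = 1.116692.
Q̄ = (S₀/π) × [bracket] = (1361/π) × 1.116692 = 483.77 W/m².
Ratio Q̄_A / Q̄_B = 106.57 / 483.77 = 0.2203.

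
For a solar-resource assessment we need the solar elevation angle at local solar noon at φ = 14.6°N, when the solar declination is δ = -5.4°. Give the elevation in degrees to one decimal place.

70.0°

At local noon the hour angle is zero, so the zenith angle equals |φ − δ| = |+14.6° − (-5.400°)| = 20.000°.
Elevation = 90° − 20.000° = 70.0°.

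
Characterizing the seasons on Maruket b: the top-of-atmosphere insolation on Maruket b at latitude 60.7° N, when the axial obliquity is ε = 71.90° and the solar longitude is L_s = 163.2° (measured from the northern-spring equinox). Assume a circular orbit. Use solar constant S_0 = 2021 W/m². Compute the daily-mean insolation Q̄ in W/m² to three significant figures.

Solar declination: sin δ = sin ε · sin L_s = sin 71.90° × sin 163.2° = 0.27473, so δ = +15.946°.
cos h₀ = −tan(+60.7°) tan(+15.946°) = -0.5092, h₀ = 2.1050 rad.
Bracket: h₀ sin ϕ sin δ + cos ϕ cos δ sin h₀ = 2.1050×0.87207×0.27473 + 0.48938×0.96152×0.86068 = 0.504324 + 0.404992 = 0.909316.
Q̄ = (S_0/π) × [bracket] = (2021/π) × 0.909316 = 585.0 W/m².

Q̄ ≈ 585 W/m²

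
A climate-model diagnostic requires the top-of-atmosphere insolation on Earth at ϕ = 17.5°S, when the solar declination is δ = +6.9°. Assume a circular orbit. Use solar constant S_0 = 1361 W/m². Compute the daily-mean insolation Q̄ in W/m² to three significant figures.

Q̄ ≈ 386 W/m²

cos h₀ = −tan(-17.5°) tan(+6.900°) = 0.0382, h₀ = 1.5326 rad.
Bracket: h₀ sin ϕ sin δ + cos ϕ cos δ sin h₀ = 1.5326×-0.30071×0.12014 + 0.95372×0.99276×0.99927 = -0.055369 + 0.946124 = 0.890755.
Q̄ = (S_0/π) × [bracket] = (1361/π) × 0.890755 = 385.9 W/m².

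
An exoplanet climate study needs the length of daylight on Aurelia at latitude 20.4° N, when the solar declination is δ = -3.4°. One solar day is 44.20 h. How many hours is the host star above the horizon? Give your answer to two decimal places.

cos H₀ = −tan φ · tan δ = −tan(+20.4°) × tan(-3.400°) = 0.0221, so H₀ = 1.5487 rad = 88.73°.
Daylight = 2H₀/(2π) × 44.20 h = (1.5487/π) × 44.20 = 21.79 h.

21.79 h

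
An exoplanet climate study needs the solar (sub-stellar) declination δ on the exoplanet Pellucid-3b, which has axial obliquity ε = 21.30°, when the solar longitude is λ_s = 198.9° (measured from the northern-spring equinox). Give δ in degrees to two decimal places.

sin δ = sin ε · sin λ_s = sin 21.30° × sin 198.9° = -0.117663.
δ = arcsin(-0.117663) = -6.76°.

δ = -6.76°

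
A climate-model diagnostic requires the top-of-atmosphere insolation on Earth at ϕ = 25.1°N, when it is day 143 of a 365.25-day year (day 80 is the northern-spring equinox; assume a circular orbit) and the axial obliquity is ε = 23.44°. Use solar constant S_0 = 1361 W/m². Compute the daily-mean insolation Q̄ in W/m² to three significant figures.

Q̄ ≈ 474 W/m²

Solar longitude: L_s = 360° × (143 − 80)/365.25 = 62.094°.
sin δ = sin 23.44° × sin 62.094° = 0.35153, so δ = +20.581°.
cos h₀ = −tan(+25.1°) tan(+20.581°) = -0.1759, h₀ = 1.7476 rad.
Bracket: h₀ sin ϕ sin δ + cos ϕ cos δ sin h₀ = 1.7476×0.42420×0.35153 + 0.90557×0.93618×0.98441 = 0.260600 + 0.834560 = 1.095160.
Q̄ = (S_0/π) × [bracket] = (1361/π) × 1.095160 = 474.4 W/m².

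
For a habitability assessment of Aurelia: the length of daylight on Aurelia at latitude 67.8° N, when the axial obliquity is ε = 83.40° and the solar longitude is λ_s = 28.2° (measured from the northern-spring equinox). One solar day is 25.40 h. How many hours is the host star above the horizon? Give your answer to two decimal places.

25.40 h

Solar declination: sin δ = sin ε · sin λ_s = sin 83.40° × sin 28.2° = 0.46942, so δ = +27.997°.
Sunrise equation: cos H₀ = −tan φ · tan δ = -1.3027 ≤ −1, so the host star never sets (polar day) and H₀ = π.
Daylight = 2H₀/(2π) × 25.40 h = (3.1416/π) × 25.40 = 25.40 h.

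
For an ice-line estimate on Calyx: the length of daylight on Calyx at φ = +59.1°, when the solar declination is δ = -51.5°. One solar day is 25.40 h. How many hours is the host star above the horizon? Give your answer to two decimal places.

cos H₀ = −tan φ · tan δ = 2.1006 ≥ 1, so the host star never rises (polar night) and H₀ = 0.
Daylight = 2H₀/(2π) × 25.40 h = (0.0000/π) × 25.40 = 0.00 h.

0.00 h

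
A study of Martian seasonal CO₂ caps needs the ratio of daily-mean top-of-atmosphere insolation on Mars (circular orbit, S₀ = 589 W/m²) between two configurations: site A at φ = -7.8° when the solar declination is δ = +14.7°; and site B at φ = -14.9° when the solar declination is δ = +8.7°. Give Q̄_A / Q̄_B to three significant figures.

Q̄_A / Q̄_B ≈ 1.01

— Configuration A (φ=-7.8°):
cos H₀ = −tan(-7.8°) tan(+14.700°) = 0.0359, H₀ = 1.5349 rad.
Bracket: H₀ sin φ sin δ + cos φ cos δ sin H₀ = 1.5349×-0.13572×0.25376 + 0.99075×0.96727×0.99935 = -0.052862 + 0.957700 = 0.904838.
Q̄ = (S₀/π) × [bracket] = (589/π) × 0.904838 = 169.64 W/m².
— Configuration B (φ=-14.9°):
cos H₀ = −tan(-14.9°) tan(+8.700°) = 0.0407, H₀ = 1.5301 rad.
Bracket: H₀ sin φ sin δ + cos φ cos δ sin H₀ = 1.5301×-0.25713×0.15126 + 0.96638×0.98849×0.99917 = -0.059511 + 0.954464 = 0.894953.
Q̄ = (S₀/π) × [bracket] = (589/π) × 0.894953 = 167.79 W/m².
Ratio Q̄_A / Q̄_B = 169.64 / 167.79 = 1.011.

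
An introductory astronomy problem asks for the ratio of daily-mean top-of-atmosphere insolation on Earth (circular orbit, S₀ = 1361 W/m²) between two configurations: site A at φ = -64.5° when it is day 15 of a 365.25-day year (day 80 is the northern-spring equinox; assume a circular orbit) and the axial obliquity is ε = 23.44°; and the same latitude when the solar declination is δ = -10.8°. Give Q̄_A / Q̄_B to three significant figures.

— Configuration A (φ=-64.5°):
Solar longitude: λ_s = 360° × (15 − 80)/365.25 = -64.066°, i.e. -64.066° + 360° = 295.934°.
sin δ = sin 23.44° × sin 295.934° = -0.35773, so δ = -20.961°.
cos H₀ = −tan(-64.5°) tan(-20.961°) = -0.8031, H₀ = 2.5033 rad.
Bracket: H₀ sin φ sin δ + cos φ cos δ sin H₀ = 2.5033×-0.90259×-0.35773 + 0.43051×0.93383×0.59579 = 0.808274 + 0.239521 = 1.047795.
Q̄ = (S₀/π) × [bracket] = (1361/π) × 1.047795 = 453.93 W/m².
— Configuration B (φ=-64.5°):
cos H₀ = −tan(-64.5°) tan(-10.800°) = -0.3999, H₀ = 1.9822 rad.
Bracket: H₀ sin φ sin δ + cos φ cos δ sin H₀ = 1.9822×-0.90259×-0.18738 + 0.43051×0.98229×0.91654 = 0.335244 + 0.387592 = 0.722836.
Q̄ = (S₀/π) × [bracket] = (1361/π) × 0.722836 = 313.15 W/m².
Ratio Q̄_A / Q̄_B = 453.93 / 313.15 = 1.450.

Q̄_A / Q̄_B ≈ 1.45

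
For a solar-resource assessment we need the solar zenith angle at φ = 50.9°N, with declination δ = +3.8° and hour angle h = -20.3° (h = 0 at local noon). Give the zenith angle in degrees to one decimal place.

cos θ_z = sin φ sin δ + cos φ cos δ cos h = 0.051432 + 0.590203 = 0.641635.
θ_z = arccos(0.641635) = 50.1°.

θ_z = 50.1°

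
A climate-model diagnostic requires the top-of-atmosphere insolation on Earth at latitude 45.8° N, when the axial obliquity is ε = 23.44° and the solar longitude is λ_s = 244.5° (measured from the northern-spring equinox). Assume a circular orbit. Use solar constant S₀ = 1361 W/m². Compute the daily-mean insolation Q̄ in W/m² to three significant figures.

Solar declination: sin δ = sin ε · sin λ_s = sin 23.44° × sin 244.5° = -0.35904, so δ = -21.041°.
cos H₀ = −tan(+45.8°) tan(-21.041°) = 0.3956, H₀ = 1.1641 rad.
Bracket: H₀ sin φ sin δ + cos φ cos δ sin H₀ = 1.1641×0.71691×-0.35904 + 0.69717×0.93332×0.91843 = -0.299639 + 0.597607 = 0.297968.
Q̄ = (S₀/π) × [bracket] = (1361/π) × 0.297968 = 129.1 W/m².

Q̄ ≈ 129 W/m²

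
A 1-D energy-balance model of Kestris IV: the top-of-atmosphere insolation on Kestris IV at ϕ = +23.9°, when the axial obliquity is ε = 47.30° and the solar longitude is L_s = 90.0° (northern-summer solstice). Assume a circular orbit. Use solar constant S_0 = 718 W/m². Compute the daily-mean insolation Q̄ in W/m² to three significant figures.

Q̄ ≈ 265 W/m²

Solar declination: sin δ = sin ε · sin L_s = sin 47.30° × sin 90.0° = 0.73491, so δ = +47.300°.
cos h₀ = −tan(+23.9°) tan(+47.300°) = -0.4802, h₀ = 2.0717 rad.
Bracket: h₀ sin ϕ sin δ + cos ϕ cos δ sin h₀ = 2.0717×0.40514×0.73491 + 0.91425×0.67816×0.87715 = 0.616831 + 0.543840 = 1.160671.
Q̄ = (S_0/π) × [bracket] = (718/π) × 1.160671 = 265.3 W/m².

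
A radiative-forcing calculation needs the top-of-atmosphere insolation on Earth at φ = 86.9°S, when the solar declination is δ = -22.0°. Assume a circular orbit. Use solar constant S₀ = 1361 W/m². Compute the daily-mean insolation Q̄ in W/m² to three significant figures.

cos H₀ = −tan(-86.9°) tan(-22.000°) = -7.4601 ≤ −1 ⇒ polar day, H₀ = π.
Bracket: H₀ sin φ sin δ + cos φ cos δ sin H₀ = 3.1416×-0.99854×-0.37461 + 0.05408×0.92718×0.00000 = 1.175157 + 0.000000 = 1.175157.
Q̄ = (S₀/π) × [bracket] = (1361/π) × 1.175157 = 509.1 W/m².

Q̄ ≈ 509 W/m²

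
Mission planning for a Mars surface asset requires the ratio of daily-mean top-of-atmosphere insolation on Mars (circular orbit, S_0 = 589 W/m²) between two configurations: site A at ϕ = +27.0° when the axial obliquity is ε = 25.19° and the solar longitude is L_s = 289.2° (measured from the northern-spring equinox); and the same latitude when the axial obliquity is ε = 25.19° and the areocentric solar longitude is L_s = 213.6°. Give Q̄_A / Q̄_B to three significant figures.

— Configuration A (ϕ=+27.0°):
Solar declination: sin δ = sin ε · sin L_s = sin 25.19° × sin 289.2° = -0.40195, so δ = -23.700°.
cos h₀ = −tan(+27.0°) tan(-23.700°) = 0.2237, h₀ = 1.3452 rad.
Bracket: h₀ sin ϕ sin δ + cos ϕ cos δ sin h₀ = 1.3452×0.45399×-0.40195 + 0.89101×0.91566×0.97467 = -0.245474 + 0.795196 = 0.549722.
Q̄ = (S_0/π) × [bracket] = (589/π) × 0.549722 = 103.06 W/m².
— Configuration B (ϕ=+27.0°):
sin δ = sin 25.19° × sin 213.6° = -0.23554, so δ = -13.623°.
cos h₀ = −tan(+27.0°) tan(-13.623°) = 0.1235, h₀ = 1.4470 rad.
Bracket: h₀ sin ϕ sin δ + cos ϕ cos δ sin h₀ = 1.4470×0.45399×-0.23554 + 0.89101×0.97187×0.99235 = -0.154732 + 0.859321 = 0.704589.
Q̄ = (S_0/π) × [bracket] = (589/π) × 0.704589 = 132.10 W/m².
Ratio Q̄_A / Q̄_B = 103.06 / 132.10 = 0.7802.

Q̄_A / Q̄_B ≈ 0.780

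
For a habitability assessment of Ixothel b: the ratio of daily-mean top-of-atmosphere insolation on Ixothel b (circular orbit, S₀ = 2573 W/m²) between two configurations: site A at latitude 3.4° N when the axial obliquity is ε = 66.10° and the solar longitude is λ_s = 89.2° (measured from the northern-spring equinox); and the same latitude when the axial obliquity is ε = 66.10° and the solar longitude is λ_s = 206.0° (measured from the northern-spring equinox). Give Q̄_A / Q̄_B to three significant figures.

— Configuration A (φ=+3.4°):
Solar declination: sin δ = sin ε · sin λ_s = sin 66.10° × sin 89.2° = 0.91416, so δ = +66.087°.
cos H₀ = −tan(+3.4°) tan(+66.087°) = -0.1340, H₀ = 1.7052 rad.
Bracket: H₀ sin φ sin δ + cos φ cos δ sin H₀ = 1.7052×0.05931×0.91416 + 0.99824×0.40534×0.99098 = 0.092454 + 0.400977 = 0.493431.
Q̄ = (S₀/π) × [bracket] = (2573/π) × 0.493431 = 404.13 W/m².
— Configuration B (φ=+3.4°):
Solar declination: sin δ = sin ε · sin λ_s = sin 66.10° × sin 206.0° = -0.40078, so δ = -23.627°.
cos H₀ = −tan(+3.4°) tan(-23.627°) = 0.0260, H₀ = 1.5448 rad.
Bracket: H₀ sin φ sin δ + cos φ cos δ sin H₀ = 1.5448×0.05931×-0.40078 + 0.99824×0.91617×0.99966 = -0.036720 + 0.914247 = 0.877527.
Q̄ = (S₀/π) × [bracket] = (2573/π) × 0.877527 = 718.70 W/m².
Ratio Q̄_A / Q̄_B = 404.13 / 718.70 = 0.5623.

Q̄_A / Q̄_B ≈ 0.562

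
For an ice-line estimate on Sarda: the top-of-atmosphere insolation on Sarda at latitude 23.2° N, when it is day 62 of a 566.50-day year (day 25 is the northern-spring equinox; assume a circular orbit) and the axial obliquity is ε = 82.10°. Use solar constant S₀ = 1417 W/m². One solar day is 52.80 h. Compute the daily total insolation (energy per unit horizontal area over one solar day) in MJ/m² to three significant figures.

Solar longitude: λ_s = 360° × (62 − 25)/566.50 = 23.513°.
sin δ = sin 82.10° × sin 23.513° = 0.39517, so δ = +23.276°.
cos H₀ = −tan(+23.2°) tan(+23.276°) = -0.1844, H₀ = 1.7562 rad.
Bracket: H₀ sin φ sin δ + cos φ cos δ sin H₀ = 1.7562×0.39394×0.39517 + 0.91914×0.91861×0.98286 = 0.273393 + 0.829859 = 1.103252.
Q̄ = (S₀/π) × [bracket] = (1417/π) × 1.103252 = 497.62 W/m².
Daily total = Q̄ × 52.80 h × 3600 s/h = 497.62 × 52.80 × 3600 / 10⁶ = 94.59 MJ/m².

94.6 MJ/m²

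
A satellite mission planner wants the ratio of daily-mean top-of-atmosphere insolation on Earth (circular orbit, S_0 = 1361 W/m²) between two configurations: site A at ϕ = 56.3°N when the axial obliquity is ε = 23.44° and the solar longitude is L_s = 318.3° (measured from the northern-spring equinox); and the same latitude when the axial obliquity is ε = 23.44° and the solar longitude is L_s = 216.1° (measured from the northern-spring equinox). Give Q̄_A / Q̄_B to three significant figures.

Q̄_A / Q̄_B ≈ 0.875

— Configuration A (ϕ=+56.3°):
Solar declination: sin δ = sin ε · sin L_s = sin 23.44° × sin 318.3° = -0.26462, so δ = -15.344°.
cos h₀ = −tan(+56.3°) tan(-15.344°) = 0.4114, h₀ = 1.1468 rad.
Bracket: h₀ sin ϕ sin δ + cos ϕ cos δ sin h₀ = 1.1468×0.83195×-0.26462 + 0.55484×0.96435×0.91143 = -0.252469 + 0.487670 = 0.235201.
Q̄ = (S_0/π) × [bracket] = (1361/π) × 0.235201 = 101.89 W/m².
— Configuration B (ϕ=+56.3°):
Solar declination: sin δ = sin ε · sin L_s = sin 23.44° × sin 216.1° = -0.23438, so δ = -13.555°.
cos h₀ = −tan(+56.3°) tan(-13.555°) = 0.3615, h₀ = 1.2009 rad.
Bracket: h₀ sin ϕ sin δ + cos ϕ cos δ sin h₀ = 1.2009×0.83195×-0.23438 + 0.55484×0.97215×0.93237 = -0.234166 + 0.502909 = 0.268743.
Q̄ = (S_0/π) × [bracket] = (1361/π) × 0.268743 = 116.42 W/m².
Ratio Q̄_A / Q̄_B = 101.89 / 116.42 = 0.8752.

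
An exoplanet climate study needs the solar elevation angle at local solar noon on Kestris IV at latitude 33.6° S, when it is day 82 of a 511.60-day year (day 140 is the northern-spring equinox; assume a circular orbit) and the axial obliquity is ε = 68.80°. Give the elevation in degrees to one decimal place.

86.1°

Solar longitude: λ_s = 360° × (82 − 140)/511.60 = -40.813°, i.e. -40.813° + 360° = 319.187°.
sin δ = sin 68.80° × sin 319.187° = -0.60936, so δ = -37.543°.
At local noon the hour angle is zero, so the zenith angle equals |φ − δ| = |-33.6° − (-37.543°)| = 3.943°.
Elevation = 90° − 3.943° = 86.1°.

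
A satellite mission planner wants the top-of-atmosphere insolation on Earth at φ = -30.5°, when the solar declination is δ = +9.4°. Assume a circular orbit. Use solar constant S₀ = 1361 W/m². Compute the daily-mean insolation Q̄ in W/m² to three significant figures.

cos H₀ = −tan(-30.5°) tan(+9.400°) = 0.0975, H₀ = 1.4731 rad.
Bracket: H₀ sin φ sin δ + cos φ cos δ sin H₀ = 1.4731×-0.50754×0.16333 + 0.86163×0.98657×0.99523 = -0.122115 + 0.846004 = 0.723889.
Q̄ = (S₀/π) × [bracket] = (1361/π) × 0.723889 = 313.6 W/m².

Q̄ ≈ 314 W/m²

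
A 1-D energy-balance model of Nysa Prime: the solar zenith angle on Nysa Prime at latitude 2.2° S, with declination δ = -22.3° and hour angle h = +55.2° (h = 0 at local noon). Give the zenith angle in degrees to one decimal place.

cos θ_z = sin φ sin δ + cos φ cos δ cos h = 0.014566 + 0.527641 = 0.542207.
θ_z = arccos(0.542207) = 57.2°.

θ_z = 57.2°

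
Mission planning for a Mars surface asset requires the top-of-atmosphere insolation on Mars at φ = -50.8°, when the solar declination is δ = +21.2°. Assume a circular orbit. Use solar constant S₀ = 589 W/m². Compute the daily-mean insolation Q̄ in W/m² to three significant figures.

cos H₀ = −tan(-50.8°) tan(+21.200°) = 0.4756, H₀ = 1.0752 rad.
Bracket: H₀ sin φ sin δ + cos φ cos δ sin H₀ = 1.0752×-0.77494×0.36162 + 0.63203×0.93232×0.87967 = -0.301307 + 0.518349 = 0.217042.
Q̄ = (S₀/π) × [bracket] = (589/π) × 0.217042 = 40.69 W/m².

Q̄ ≈ 40.7 W/m²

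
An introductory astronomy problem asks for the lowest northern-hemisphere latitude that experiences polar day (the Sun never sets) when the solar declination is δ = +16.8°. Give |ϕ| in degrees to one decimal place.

|ϕ| = 73.2°

Polar day requires cos h₀ = −tan ϕ tan δ ≤ −1, i.e. tan ϕ tan δ ≥ 1.
The boundary is |tan ϕ| · |tan δ| = 1, so |ϕ| = 90° − |δ| = 90° − 16.8° = 73.2° in the northern hemisphere.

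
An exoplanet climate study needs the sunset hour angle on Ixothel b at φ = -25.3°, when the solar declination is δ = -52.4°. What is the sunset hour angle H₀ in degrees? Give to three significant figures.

cos H₀ = −tan φ · tan δ = −tan(-25.3°) × tan(-52.400°) = -0.6138, so H₀ = 2.2317 rad = 127.87°.

H₀ = 128°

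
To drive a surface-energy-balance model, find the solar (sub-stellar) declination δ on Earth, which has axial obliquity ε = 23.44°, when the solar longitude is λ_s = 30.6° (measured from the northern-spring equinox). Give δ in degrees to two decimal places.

sin δ = sin ε · sin λ_s = sin 23.44° × sin 30.6° = 0.202491.
δ = arcsin(0.202491) = +11.68°.

δ = +11.68°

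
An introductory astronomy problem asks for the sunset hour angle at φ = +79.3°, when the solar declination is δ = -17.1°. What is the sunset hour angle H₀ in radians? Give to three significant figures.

H₀ = 0.00 rad

cos H₀ = −tan φ · tan δ = 1.6281 ≥ 1, so the Sun never rises (polar night) and H₀ = 0.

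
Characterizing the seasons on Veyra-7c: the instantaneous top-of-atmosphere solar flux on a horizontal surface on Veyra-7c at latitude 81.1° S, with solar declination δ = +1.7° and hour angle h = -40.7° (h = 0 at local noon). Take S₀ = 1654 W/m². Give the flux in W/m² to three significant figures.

145 W/m²

cos θ_z = sin φ sin δ + cos φ cos δ cos h = -0.029309 + 0.117240 = 0.087931.
Flux = S₀ · cos θ_z = 1654 × 0.087931 = 145.4 W/m².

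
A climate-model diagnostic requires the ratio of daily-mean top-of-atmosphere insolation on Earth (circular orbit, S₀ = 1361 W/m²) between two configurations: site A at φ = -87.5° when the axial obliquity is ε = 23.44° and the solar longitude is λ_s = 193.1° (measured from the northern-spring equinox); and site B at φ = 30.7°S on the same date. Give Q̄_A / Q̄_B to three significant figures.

— Configuration A (φ=-87.5°):
Solar declination: sin δ = sin ε · sin λ_s = sin 23.44° × sin 193.1° = -0.09016, so δ = -5.173°.
cos H₀ = −tan(-87.5°) tan(-5.173°) = -2.0734 ≤ −1 ⇒ polar day, H₀ = π.
Bracket: H₀ sin φ sin δ + cos φ cos δ sin H₀ = 3.1416×-0.99905×-0.09016 + 0.04362×0.99593×0.00000 = 0.282978 + 0.000000 = 0.282978.
Q̄ = (S₀/π) × [bracket] = (1361/π) × 0.282978 = 122.59 W/m².
— Configuration B (φ=-30.7°):
cos H₀ = −tan(-30.7°) tan(-5.173°) = -0.0538, H₀ = 1.6246 rad.
Bracket: H₀ sin φ sin δ + cos φ cos δ sin H₀ = 1.6246×-0.51054×-0.09016 + 0.85985×0.99593×0.99855 = 0.074781 + 0.855109 = 0.929890.
Q̄ = (S₀/π) × [bracket] = (1361/π) × 0.929890 = 402.85 W/m².
Ratio Q̄_A / Q̄_B = 122.59 / 402.85 = 0.3043.

Q̄_A / Q̄_B ≈ 0.304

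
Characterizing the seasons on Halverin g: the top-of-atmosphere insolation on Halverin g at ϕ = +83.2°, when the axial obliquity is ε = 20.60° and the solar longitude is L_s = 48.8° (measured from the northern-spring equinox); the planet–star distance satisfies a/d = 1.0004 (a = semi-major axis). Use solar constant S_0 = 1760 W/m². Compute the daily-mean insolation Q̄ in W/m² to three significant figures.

Q̄ ≈ 463 W/m²

Solar declination: sin δ = sin ε · sin L_s = sin 20.60° × sin 48.8° = 0.26473, so δ = +15.351°.
cos h₀ = −tan(+83.2°) tan(+15.351°) = -2.3022 ≤ −1 ⇒ polar day, h₀ = π.
Bracket: h₀ sin ϕ sin δ + cos ϕ cos δ sin h₀ = 3.1416×0.99297×0.26473 + 0.11840×0.96432×0.00000 = 0.825829 + 0.000000 = 0.825829.
Inverse-square distance factor (a/d)² = 1.0004² = 1.000800.
Q̄ = (S_0/π) × 1.000800 × [bracket] = (1760/π) × 1.000800 × 0.825829 = 463.0 W/m².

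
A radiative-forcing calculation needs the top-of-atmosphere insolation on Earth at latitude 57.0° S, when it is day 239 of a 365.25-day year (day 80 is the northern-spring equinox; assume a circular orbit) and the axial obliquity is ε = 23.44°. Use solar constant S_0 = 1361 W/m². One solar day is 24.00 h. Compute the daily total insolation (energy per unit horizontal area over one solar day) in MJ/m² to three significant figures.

Solar longitude: L_s = 360° × (239 − 80)/365.25 = 156.715°.
sin δ = sin 23.44° × sin 156.715° = 0.15725, so δ = +9.047°.
cos h₀ = −tan(-57.0°) tan(+9.047°) = 0.2452, h₀ = 1.3231 rad.
Bracket: h₀ sin ϕ sin δ + cos ϕ cos δ sin h₀ = 1.3231×-0.83867×0.15725 + 0.54464×0.98756×0.96947 = -0.174492 + 0.521444 = 0.346952.
Q̄ = (S_0/π) × [bracket] = (1361/π) × 0.346952 = 150.31 W/m².
Daily total = Q̄ × 24.00 h × 3600 s/h = 150.31 × 24.00 × 3600 / 10⁶ = 12.99 MJ/m².

13.0 MJ/m²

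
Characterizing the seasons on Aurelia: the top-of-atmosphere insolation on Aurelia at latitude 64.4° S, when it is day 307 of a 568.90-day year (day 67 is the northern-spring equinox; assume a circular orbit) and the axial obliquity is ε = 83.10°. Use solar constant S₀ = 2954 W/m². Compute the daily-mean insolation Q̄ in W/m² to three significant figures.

Solar longitude: λ_s = 360° × (307 − 67)/568.90 = 151.872°.
sin δ = sin 83.10° × sin 151.872° = 0.46803, so δ = +27.906°.
cos H₀ = −tan(-64.4°) tan(+27.906°) = 1.1054 ≥ 1 ⇒ polar night, H₀ = 0 and Q̄ = 0.

Q̄ ≈ 0.00 W/m²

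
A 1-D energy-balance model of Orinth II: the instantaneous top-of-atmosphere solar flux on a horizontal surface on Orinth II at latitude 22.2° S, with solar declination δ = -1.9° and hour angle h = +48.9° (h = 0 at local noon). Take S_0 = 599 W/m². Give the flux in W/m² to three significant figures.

cos θ_z = sin ϕ sin δ + cos ϕ cos δ cos h = 0.012527 + 0.608310 = 0.620837.
Flux = S_0 · cos θ_z = 599 × 0.620837 = 371.9 W/m².

372 W/m²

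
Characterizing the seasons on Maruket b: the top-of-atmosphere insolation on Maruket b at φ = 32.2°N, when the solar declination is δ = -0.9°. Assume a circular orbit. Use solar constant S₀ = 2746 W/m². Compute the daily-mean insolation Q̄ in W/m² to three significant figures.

cos H₀ = −tan(+32.2°) tan(-0.900°) = 0.0099, H₀ = 1.5609 rad.
Bracket: H₀ sin φ sin δ + cos φ cos δ sin H₀ = 1.5609×0.53288×-0.01571 + 0.84619×0.99988×0.99995 = -0.013067 + 0.846046 = 0.832979.
Q̄ = (S₀/π) × [bracket] = (2746/π) × 0.832979 = 728.1 W/m².

Q̄ ≈ 728 W/m²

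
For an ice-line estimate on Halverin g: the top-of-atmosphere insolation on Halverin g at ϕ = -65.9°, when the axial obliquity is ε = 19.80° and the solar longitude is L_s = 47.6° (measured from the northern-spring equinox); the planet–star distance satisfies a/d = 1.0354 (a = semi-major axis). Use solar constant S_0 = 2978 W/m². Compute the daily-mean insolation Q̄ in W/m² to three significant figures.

Q̄ ≈ 106 W/m²

Solar declination: sin δ = sin ε · sin L_s = sin 19.80° × sin 47.6° = 0.25014, so δ = +14.486°.
cos h₀ = −tan(-65.9°) tan(+14.486°) = 0.5776, h₀ = 0.9551 rad.
Bracket: h₀ sin ϕ sin δ + cos ϕ cos δ sin h₀ = 0.9551×-0.91283×0.25014 + 0.40833×0.96821×0.81635 = -0.218083 + 0.322743 = 0.104660.
Inverse-square distance factor (a/d)² = 1.0354² = 1.072053.
Q̄ = (S_0/π) × 1.072053 × [bracket] = (2978/π) × 1.072053 × 0.104660 = 106.4 W/m².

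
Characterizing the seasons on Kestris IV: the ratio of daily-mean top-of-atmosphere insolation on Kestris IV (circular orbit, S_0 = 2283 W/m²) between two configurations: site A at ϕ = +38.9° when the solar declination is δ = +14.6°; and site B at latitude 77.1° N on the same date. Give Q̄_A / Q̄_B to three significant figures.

Q̄_A / Q̄_B ≈ 1.32

— Configuration A (ϕ=+38.9°):
cos h₀ = −tan(+38.9°) tan(+14.600°) = -0.2102, h₀ = 1.7826 rad.
Bracket: h₀ sin ϕ sin δ + cos ϕ cos δ sin h₀ = 1.7826×0.62796×0.25207 + 0.77824×0.96771×0.97766 = 0.282168 + 0.736286 = 1.018454.
Q̄ = (S_0/π) × [bracket] = (2283/π) × 1.018454 = 740.11 W/m².
— Configuration B (ϕ=+77.1°):
cos h₀ = −tan(+77.1°) tan(+14.600°) = -1.1373 ≤ −1 ⇒ polar day, h₀ = π.
Bracket: h₀ sin ϕ sin δ + cos ϕ cos δ sin h₀ = 3.1416×0.97476×0.25207 + 0.22325×0.96771×0.00000 = 0.771915 + 0.000000 = 0.771915.
Q̄ = (S_0/π) × [bracket] = (2283/π) × 0.771915 = 560.95 W/m².
Ratio Q̄_A / Q̄_B = 740.11 / 560.95 = 1.319.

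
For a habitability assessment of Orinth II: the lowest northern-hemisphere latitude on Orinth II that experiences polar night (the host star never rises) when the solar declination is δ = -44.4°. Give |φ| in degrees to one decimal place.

|φ| = 45.6°

Polar night requires cos H₀ = −tan φ tan δ ≥ 1, i.e. tan φ tan δ ≤ −1.
The boundary is |tan φ| · |tan δ| = 1, so |φ| = 90° − |δ| = 90° − 44.4° = 45.6° in the northern hemisphere.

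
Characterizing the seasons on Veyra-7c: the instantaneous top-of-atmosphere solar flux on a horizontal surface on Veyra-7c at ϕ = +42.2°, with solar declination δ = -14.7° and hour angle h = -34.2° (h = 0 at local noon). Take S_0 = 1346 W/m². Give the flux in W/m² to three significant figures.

568 W/m²

cos θ_z = sin ϕ sin δ + cos ϕ cos δ cos h = -0.170454 + 0.592650 = 0.422196.
Flux = S_0 · cos θ_z = 1346 × 0.422196 = 568.3 W/m².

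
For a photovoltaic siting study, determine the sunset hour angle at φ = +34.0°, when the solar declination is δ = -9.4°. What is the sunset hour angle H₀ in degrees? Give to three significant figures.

H₀ = 83.6°

cos H₀ = −tan φ · tan δ = −tan(+34.0°) × tan(-9.400°) = 0.1117, so H₀ = 1.4589 rad = 83.59°.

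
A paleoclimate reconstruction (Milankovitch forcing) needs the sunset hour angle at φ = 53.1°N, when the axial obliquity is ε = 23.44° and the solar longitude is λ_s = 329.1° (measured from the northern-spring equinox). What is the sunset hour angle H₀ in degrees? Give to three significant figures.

H₀ = 73.9°

Solar declination: sin δ = sin ε · sin λ_s = sin 23.44° × sin 329.1° = -0.20428, so δ = -11.787°.
cos H₀ = −tan φ · tan δ = −tan(+53.1°) × tan(-11.787°) = 0.2779, so H₀ = 1.2891 rad = 73.86°.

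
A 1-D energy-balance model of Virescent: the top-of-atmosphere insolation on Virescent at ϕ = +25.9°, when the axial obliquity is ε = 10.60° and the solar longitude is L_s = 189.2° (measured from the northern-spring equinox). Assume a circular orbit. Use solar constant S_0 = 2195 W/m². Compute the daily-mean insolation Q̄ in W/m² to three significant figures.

Q̄ ≈ 614 W/m²

Solar declination: sin δ = sin ε · sin L_s = sin 10.60° × sin 189.2° = -0.02941, so δ = -1.685°.
cos h₀ = −tan(+25.9°) tan(-1.685°) = 0.0143, h₀ = 1.5565 rad.
Bracket: h₀ sin ϕ sin δ + cos ϕ cos δ sin h₀ = 1.5565×0.43680×-0.02941 + 0.89956×0.99957×0.99990 = -0.019995 + 0.899083 = 0.879088.
Q̄ = (S_0/π) × [bracket] = (2195/π) × 0.879088 = 614.2 W/m².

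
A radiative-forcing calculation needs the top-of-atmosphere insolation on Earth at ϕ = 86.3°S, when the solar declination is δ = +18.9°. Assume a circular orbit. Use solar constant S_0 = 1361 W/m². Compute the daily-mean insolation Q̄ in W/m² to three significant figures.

Q̄ ≈ 0.00 W/m²

cos h₀ = −tan(-86.3°) tan(+18.900°) = 5.2944 ≥ 1 ⇒ polar night, h₀ = 0 and Q̄ = 0.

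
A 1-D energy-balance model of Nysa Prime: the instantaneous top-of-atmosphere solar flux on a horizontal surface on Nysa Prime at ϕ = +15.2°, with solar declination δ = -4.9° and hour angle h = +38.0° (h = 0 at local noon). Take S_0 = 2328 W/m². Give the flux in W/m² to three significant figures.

cos θ_z = sin ϕ sin δ + cos ϕ cos δ cos h = -0.022395 + 0.757664 = 0.735269.
Flux = S_0 · cos θ_z = 2328 × 0.735269 = 1712 W/m².

1.71e+03 W/m²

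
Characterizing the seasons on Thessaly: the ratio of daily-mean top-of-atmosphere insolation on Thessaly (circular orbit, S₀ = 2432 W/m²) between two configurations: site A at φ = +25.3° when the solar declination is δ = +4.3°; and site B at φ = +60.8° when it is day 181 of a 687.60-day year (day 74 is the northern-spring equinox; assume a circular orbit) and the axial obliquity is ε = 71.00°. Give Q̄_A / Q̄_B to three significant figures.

Q̄_A / Q̄_B ≈ 0.443

— Configuration A (φ=+25.3°):
cos H₀ = −tan(+25.3°) tan(+4.300°) = -0.0355, H₀ = 1.6063 rad.
Bracket: H₀ sin φ sin δ + cos φ cos δ sin H₀ = 1.6063×0.42736×0.07498 + 0.90408×0.99719×0.99937 = 0.051471 + 0.900972 = 0.952443.
Q̄ = (S₀/π) × [bracket] = (2432/π) × 0.952443 = 737.31 W/m².
— Configuration B (φ=+60.8°):
Solar longitude: λ_s = 360° × (181 − 74)/687.60 = 56.021°.
sin δ = sin 71.00° × sin 56.021° = 0.78406, so δ = +51.634°.
cos H₀ = −tan(+60.8°) tan(+51.634°) = -2.2603 ≤ −1 ⇒ polar day, H₀ = π.
Bracket: H₀ sin φ sin δ + cos φ cos δ sin H₀ = 3.1416×0.87292×0.78406 + 0.48786×0.62068×0.00000 = 2.150179 + 0.000000 = 2.150179.
Q̄ = (S₀/π) × [bracket] = (2432/π) × 2.150179 = 1664.5 W/m².
Ratio Q̄_A / Q̄_B = 737.31 / 1664.5 = 0.4430.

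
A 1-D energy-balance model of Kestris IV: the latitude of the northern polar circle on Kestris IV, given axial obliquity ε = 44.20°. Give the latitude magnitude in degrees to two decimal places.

45.80°

The polar circle is the lowest latitude that experiences at least one full rotation of continuous daylight at the northern-summer solstice; it lies at |φ| = 90° − ε = 90° − 44.20° = 45.80°.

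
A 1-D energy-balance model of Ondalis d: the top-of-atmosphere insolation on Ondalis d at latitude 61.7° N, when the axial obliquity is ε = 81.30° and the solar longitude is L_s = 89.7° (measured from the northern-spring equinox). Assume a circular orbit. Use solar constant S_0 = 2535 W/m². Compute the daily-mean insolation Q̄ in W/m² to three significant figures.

Solar declination: sin δ = sin ε · sin L_s = sin 81.30° × sin 89.7° = 0.98848, so δ = +81.295°.
cos h₀ = −tan(+61.7°) tan(+81.295°) = -12.1296 ≤ −1 ⇒ polar day, h₀ = π.
Bracket: h₀ sin ϕ sin δ + cos ϕ cos δ sin h₀ = 3.1416×0.88048×0.98848 + 0.47409×0.15135×0.00000 = 2.734250 + 0.000000 = 2.734250.
Q̄ = (S_0/π) × [bracket] = (2535/π) × 2.734250 = 2206 W/m².

Q̄ ≈ 2.21e+03 W/m²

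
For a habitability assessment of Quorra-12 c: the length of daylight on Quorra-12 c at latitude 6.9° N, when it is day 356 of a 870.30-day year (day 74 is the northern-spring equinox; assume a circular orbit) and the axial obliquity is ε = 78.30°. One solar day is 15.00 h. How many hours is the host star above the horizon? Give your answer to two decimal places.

8.55 h

Solar longitude: L_s = 360° × (356 − 74)/870.30 = 116.649°.
sin δ = sin 78.30° × sin 116.649° = 0.87520, so δ = +61.068°.
cos h₀ = −tan ϕ · tan δ = −tan(+6.9°) × tan(+61.068°) = -0.2189, so h₀ = 1.7915 rad = 102.65°.
Daylight = 2h₀/(2π) × 15.00 h = (1.7915/π) × 15.00 = 8.55 h.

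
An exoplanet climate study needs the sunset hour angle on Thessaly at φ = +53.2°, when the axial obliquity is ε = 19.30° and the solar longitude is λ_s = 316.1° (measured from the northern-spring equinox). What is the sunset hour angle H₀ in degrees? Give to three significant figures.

H₀ = 71.7°

Solar declination: sin δ = sin ε · sin λ_s = sin 19.30° × sin 316.1° = -0.22918, so δ = -13.249°.
cos H₀ = −tan φ · tan δ = −tan(+53.2°) × tan(-13.249°) = 0.3147, so H₀ = 1.2506 rad = 71.66°.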